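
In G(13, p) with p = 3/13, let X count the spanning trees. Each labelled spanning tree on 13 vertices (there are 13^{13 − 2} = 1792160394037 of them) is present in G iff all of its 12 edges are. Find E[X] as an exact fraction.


K_13 has 13^{13 − 2} = 1792160394037 labelled spanning trees.
For each such spanning tree H, let X_H = 1 if all 12 edges of H are present in G. Then P[X_H = 1] = p^{12} = (3/13)^{12} = 531441/23298085122481.
By linearity of expectation: E[X] = Σ_H E[X_H] = 1792160394037 · p^{12} = 1792160394037 · 531441/23298085122481 = 531441/13.
Numerically: E[X] ≈ 4.09e+04.

E[X] = 1792160394037 · (3/13)^{12} = 531441/13 ≈ 4.09e+04.


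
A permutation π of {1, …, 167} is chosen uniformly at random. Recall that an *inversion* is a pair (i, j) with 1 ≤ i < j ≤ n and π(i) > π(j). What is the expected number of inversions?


Write X = Σ X_I over the C(167, 2) = 13861 pairs i < j, with X_I the indicator of one inversion.
There are 13861 indicators.
For each fixed pair i < j, the values π(i) and π(j) are two distinct elements of {1, …, 167} in uniformly random order; by symmetry P[π(i) > π(j)] = 1/2.
By linearity: E[X] = 13861 · (1/2) = C(167, 2) · (1/2) = 13861/2 = 13861/2 ≈ 6930.50000.

E[X] = 13861/2 = 6930.50000.


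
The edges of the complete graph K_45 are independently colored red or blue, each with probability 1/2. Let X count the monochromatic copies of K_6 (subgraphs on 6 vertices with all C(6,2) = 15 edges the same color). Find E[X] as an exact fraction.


Let X = Σ_S X_S over the C(45, 6) = 8145060 subsets S of size 6, where X_S = 1 if the K_6 on S is monochromatic.
For a fixed S, the K_6 on S has C(6, 2) = 15 edges. P[all 15 edges red] = (1/2)^15, and likewise for blue, so P[monochromatic] = 2·(1/2)^15 = 2^{1 − 15} = 1/16384.
By linearity of expectation: E[X] = C(45, 6) · 2^{1 − 15} = 8145060 · 1/16384 = 2036265/4096.
Numerically: E[X] ≈ 497.135010.

E[X] = C(45,6)·2^(1−C(6,2)) = 2036265/4096 ≈ 497.135010.


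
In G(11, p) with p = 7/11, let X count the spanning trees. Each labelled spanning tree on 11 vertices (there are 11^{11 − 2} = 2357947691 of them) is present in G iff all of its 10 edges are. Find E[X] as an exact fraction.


K_11 has 11^{11 − 2} = 2357947691 labelled spanning trees.
For each such spanning tree H, let X_H = 1 if all 10 edges of H are present in G. Then P[X_H = 1] = p^{10} = (7/11)^{10} = 282475249/25937424601.
By linearity: E[X] = Σ_H E[X_H] = 2357947691 · p^{10} = 2357947691 · 282475249/25937424601 = 282475249/11.
Numerically: E[X] ≈ 2.57e+07.

E[X] = 2357947691 · (7/11)^{10} = 282475249/11 ≈ 2.57e+07.


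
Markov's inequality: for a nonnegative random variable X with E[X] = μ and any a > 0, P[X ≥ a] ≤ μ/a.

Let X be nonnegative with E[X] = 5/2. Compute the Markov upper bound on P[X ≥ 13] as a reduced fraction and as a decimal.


μ = E[X] = 5/2, a = 13.
Markov: P[X ≥ 13] ≤ μ/a = (5/2)/13 = 5/26.
Numerically: ≈ 0.192.
(Since a = 13 > μ = 2.500, the bound 5/26 is < 1 and informative.)

P[X ≥ 13] ≤ 5/26 ≈ 0.192.


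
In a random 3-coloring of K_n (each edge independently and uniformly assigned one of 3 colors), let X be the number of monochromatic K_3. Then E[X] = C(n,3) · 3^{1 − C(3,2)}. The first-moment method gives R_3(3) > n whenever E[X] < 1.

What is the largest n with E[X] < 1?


We need C(n, 3) · 3^{1 − 3} < 1, i.e. C(n, 3) < 3^{3 − 1} = 9.
Check values of n near the boundary:
  n = 3: C(3, 3) = 1; 1 < 9? YES
  n = 4: C(4, 3) = 4; 4 < 9? YES
  n = 5: C(5, 3) = 10; 10 < 9? NO
  n = 6: C(6, 3) = 20; 20 < 9? NO
  n = 7: C(7, 3) = 35; 35 < 9? NO
The largest n with C(n, 3) < 9 is n = 4 (where E[X] = 4/9 ≈ 0.4444444). Hence R_3(3) > 4, i.e. R_3(3) ≥ 5.

Largest n = 4; hence R_3(3) > 4.


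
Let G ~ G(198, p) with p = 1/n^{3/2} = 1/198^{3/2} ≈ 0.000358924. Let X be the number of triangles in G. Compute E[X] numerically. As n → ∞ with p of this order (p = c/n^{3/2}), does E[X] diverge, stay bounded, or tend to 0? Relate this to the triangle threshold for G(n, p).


Number of potential triangles: C(198, 3) = 1274196.
Each occurs with probability p³ ≈ (0.000358924)³ ≈ 4.62388095e-11.
By linearity: E[X] = C(198, 3)·p³ ≈ 1274196 · 4.62388095e-11 ≈ 0.000059.
Since α = 3/2 > 1, p = c/n^{3/2} = o(1/n) is below the triangle threshold p ~ 1/n. Asymptotically E[X] ~ (c³/6)·n^{3(1−α)} = (1³/6)·n^{-1.5} → 0, so by Markov's inequality G has no triangles w.h.p.

E[X] ≈ 0.000059; in regime p = Θ(1/n^{3/2}) E[X] tends to 0 (below the triangle threshold p ~ 1/n).


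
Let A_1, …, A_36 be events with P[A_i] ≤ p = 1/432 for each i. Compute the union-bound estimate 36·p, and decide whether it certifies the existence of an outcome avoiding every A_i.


Union bound: P[∪_{i=1}^{36} A_i] ≤ Σ_i P[A_i] ≤ 36·p = 36·(1/432) = 1/12.
Numerically: 1/12 ≈ 0.0833.
Is 1/12 < 1? YES.
Since P[∪ A_i] ≤ 1/12 < 1, the complement has P[∩ A_i^c] ≥ 1 − 1/12 = 11/12 > 0, so some outcome avoids every A_i.

36·p = 1/12 ≈ 0.0833; existence CERTIFIED by the union bound.


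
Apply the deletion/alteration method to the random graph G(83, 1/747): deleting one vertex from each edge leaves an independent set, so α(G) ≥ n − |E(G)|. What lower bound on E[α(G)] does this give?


E[|E(G)|] = C(83, 2)·p = 3403 · (1/747) = 41/9.
E[α(G)] ≥ n − E[|E(G)|] = 83 − 41/9 = 706/9.
Numerically: ≈ 78.444.
(This is only a lower bound; the true E[α(G)] may be larger.)

E[α(G)] ≥ 706/9 ≈ 78.444.


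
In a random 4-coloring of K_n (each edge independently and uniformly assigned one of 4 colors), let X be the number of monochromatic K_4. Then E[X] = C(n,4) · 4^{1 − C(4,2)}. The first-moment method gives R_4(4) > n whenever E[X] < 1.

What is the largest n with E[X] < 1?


We need C(n, 4) · 4^{1 − 6} < 1, i.e. C(n, 4) < 4^{6 − 1} = 1024.
Check values of n near the boundary:
  n = 12: C(12, 4) = 495; 495 < 1024? YES
  n = 13: C(13, 4) = 715; 715 < 1024? YES
  n = 14: C(14, 4) = 1001; 1001 < 1024? YES
  n = 15: C(15, 4) = 1365; 1365 < 1024? NO
The largest n with C(n, 4) < 1024 is n = 14 (where E[X] = 1001/1024 ≈ 0.97754). Hence R_4(4) > 14, i.e. R_4(4) ≥ 15.

Largest n = 14; hence R_4(4) > 14.


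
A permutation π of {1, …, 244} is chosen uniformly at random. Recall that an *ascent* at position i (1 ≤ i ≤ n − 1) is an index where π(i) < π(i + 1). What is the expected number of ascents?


Write X = Σ X_I over i = 1, …, 243, with X_I the indicator of one ascent.
There are 243 indicators.
For each fixed i, the pair (π(i), π(i+1)) is a uniformly random ordered pair of distinct values from {1, …, 244}; by symmetry P[π(i) < π(i+1)] = 1/2.
By linearity: E[X] = 243 · (1/2) = (244 − 1) · (1/2) = 243/2 ≈ 121.500.

E[X] = 243/2 = 121.500.


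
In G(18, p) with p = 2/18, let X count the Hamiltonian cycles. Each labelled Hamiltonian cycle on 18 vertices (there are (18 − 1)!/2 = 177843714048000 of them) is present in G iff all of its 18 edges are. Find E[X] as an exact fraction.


K_18 has (18 − 1)!/2 = 177843714048000 labelled Hamiltonian cycles.
For each such Hamiltonian cycle H, let X_H = 1 if all 18 edges of H are present in G. Then P[X_H = 1] = p^{18} = (1/9)^{18} = 1/150094635296999121.
By linearity: E[X] = Σ_H E[X_H] = 177843714048000 · p^{18} = 177843714048000 · 1/150094635296999121 = 243955712000/205891132094649.
Numerically: E[X] ≈ 0.00118488.

E[X] = 177843714048000 · (1/9)^{18} = 243955712000/205891132094649 ≈ 0.00118488.


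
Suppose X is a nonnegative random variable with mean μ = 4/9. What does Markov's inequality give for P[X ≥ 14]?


μ = E[X] = 4/9, a = 14.
Markov: P[X ≥ 14] ≤ μ/a = (4/9)/14 = 2/63.
Numerically: ≈ 0.032.
(Since a = 14 > μ = 0.444, the bound 2/63 is < 1 and informative.)

P[X ≥ 14] ≤ 2/63 ≈ 0.032.


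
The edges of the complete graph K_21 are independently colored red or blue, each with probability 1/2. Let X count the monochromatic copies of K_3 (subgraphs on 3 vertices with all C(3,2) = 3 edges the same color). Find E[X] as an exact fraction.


Let X = Σ_S X_S over the C(21, 3) = 1330 subsets S of size 3, where X_S = 1 if the K_3 on S is monochromatic.
For a fixed S, the K_3 on S has C(3, 2) = 3 edges. P[all 3 edges red] = (1/2)^3, and likewise for blue, so P[monochromatic] = 2·(1/2)^3 = 2^{1 − 3} = 1/4.
By linearity: E[X] = C(21, 3) · 2^{1 − 3} = 1330 · 1/4 = 665/2.
Numerically: E[X] ≈ 332.5000.

E[X] = C(21,3)·2^(1−C(3,2)) = 665/2 ≈ 332.5000.


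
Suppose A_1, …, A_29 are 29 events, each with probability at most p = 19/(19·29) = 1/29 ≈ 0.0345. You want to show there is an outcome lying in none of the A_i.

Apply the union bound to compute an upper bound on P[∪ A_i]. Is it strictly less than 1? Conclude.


Union bound: P[∪_{i=1}^{29} A_i] ≤ Σ_i P[A_i] ≤ 29·p = 29·(1/29) = 1.
Numerically: 1 ≈ 1.0000.
Is 1 < 1? NO.
Since the bound 1 is ≥ 1, the union bound is uninformative here; it does NOT by itself certify existence.

29·p = 1 ≈ 1.0000; existence NOT certified by the union bound.


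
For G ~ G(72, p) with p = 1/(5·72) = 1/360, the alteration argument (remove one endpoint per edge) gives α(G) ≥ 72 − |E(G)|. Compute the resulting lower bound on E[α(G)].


E[|E(G)|] = C(72, 2)·p = 2556 · (1/360) = 71/10.
E[α(G)] ≥ n − E[|E(G)|] = 72 − 71/10 = 649/10.
Numerically: ≈ 64.900000.
(This is only a lower bound; the true E[α(G)] may be larger.)

E[α(G)] ≥ 649/10 ≈ 64.900000.


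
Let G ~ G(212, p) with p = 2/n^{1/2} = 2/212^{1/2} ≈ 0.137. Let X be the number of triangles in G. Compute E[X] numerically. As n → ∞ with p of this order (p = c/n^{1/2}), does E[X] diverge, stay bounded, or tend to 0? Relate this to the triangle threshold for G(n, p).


Number of potential triangles: C(212, 3) = 1565620.
Each occurs with probability p³ ≈ (0.137)³ ≈ 2.59171e-03.
By linearity: E[X] = C(212, 3)·p³ ≈ 1565620 · 2.59171e-03 ≈ 4057.631.
Since α = 1/2 < 1, p = c/n^{1/2} ≫ 1/n is above the triangle threshold p ~ 1/n. Asymptotically E[X] ~ (c³/6)·n^{3(1−α)} = (2³/6)·n^{1.5} → ∞; triangles are abundant w.h.p.

E[X] ≈ 4057.631; in regime p = Θ(1/n^{1/2}) E[X] diverges (above the triangle threshold p ~ 1/n).


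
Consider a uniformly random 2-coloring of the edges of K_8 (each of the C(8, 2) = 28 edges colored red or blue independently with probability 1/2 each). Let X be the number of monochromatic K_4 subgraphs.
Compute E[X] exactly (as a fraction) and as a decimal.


Let X = Σ_S X_S over the C(8, 4) = 70 subsets S of size 4, where X_S = 1 if the K_4 on S is monochromatic.
For a fixed S, the K_4 on S has C(4, 2) = 6 edges. P[all 6 edges red] = (1/2)^6, and likewise for blue, so P[monochromatic] = 2·(1/2)^6 = 2^{1 − 6} = 1/32.
By linearity: E[X] = C(8, 4) · 2^{1 − 6} = 70 · 1/32 = 35/16.
Numerically: E[X] ≈ 2.1875.

E[X] = C(8,4)·2^(1−C(4,2)) = 35/16 ≈ 2.1875.


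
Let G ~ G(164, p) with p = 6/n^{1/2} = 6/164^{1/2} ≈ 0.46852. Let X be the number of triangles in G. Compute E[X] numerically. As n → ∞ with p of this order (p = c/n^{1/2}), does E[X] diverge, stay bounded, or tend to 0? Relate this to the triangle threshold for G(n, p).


Number of potential triangles: C(164, 3) = 721764.
Each occurs with probability p³ ≈ (0.46852)³ ≈ 1.0284614e-01.
By linearity: E[X] = C(164, 3)·p³ ≈ 721764 · 1.0284614e-01 ≈ 74230.63842.
Since α = 1/2 < 1, p = c/n^{1/2} ≫ 1/n is above the triangle threshold p ~ 1/n. Asymptotically E[X] ~ (c³/6)·n^{3(1−α)} = (6³/6)·n^{1.5} → ∞; triangles are abundant w.h.p.

E[X] ≈ 74230.63842; in regime p = Θ(1/n^{1/2}) E[X] diverges (above the triangle threshold p ~ 1/n).


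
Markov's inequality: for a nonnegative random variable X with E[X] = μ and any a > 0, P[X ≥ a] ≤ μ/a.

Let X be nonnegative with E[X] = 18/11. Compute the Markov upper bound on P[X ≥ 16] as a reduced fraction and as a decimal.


μ = E[X] = 18/11, a = 16.
Markov: P[X ≥ 16] ≤ μ/a = (18/11)/16 = 9/88.
Numerically: ≈ 0.102273.
(Since a = 16 > μ = 1.636364, the bound 9/88 is < 1 and informative.)

P[X ≥ 16] ≤ 9/88 ≈ 0.102273.


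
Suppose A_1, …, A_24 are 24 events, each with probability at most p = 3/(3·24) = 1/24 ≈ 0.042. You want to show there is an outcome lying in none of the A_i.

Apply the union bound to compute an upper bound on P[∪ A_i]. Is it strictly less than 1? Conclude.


Union bound: P[∪_{i=1}^{24} A_i] ≤ Σ_i P[A_i] ≤ 24·p = 24·(1/24) = 1.
Numerically: 1 ≈ 1.000.
Is 1 < 1? NO.
Since the bound 1 is ≥ 1, the union bound is uninformative here; it does NOT by itself certify existence.

24·p = 1 ≈ 1.000; existence NOT certified by the union bound.


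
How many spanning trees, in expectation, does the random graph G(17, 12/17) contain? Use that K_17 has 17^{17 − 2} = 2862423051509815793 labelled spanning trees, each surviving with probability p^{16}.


K_17 has 17^{17 − 2} = 2862423051509815793 labelled spanning trees.
For each such spanning tree H, let X_H = 1 if all 16 edges of H are present in G. Then P[X_H = 1] = p^{16} = (12/17)^{16} = 184884258895036416/48661191875666868481.
By linearity of expectation: E[X] = Σ_H E[X_H] = 2862423051509815793 · p^{16} = 2862423051509815793 · 184884258895036416/48661191875666868481 = 184884258895036416/17.
Numerically: E[X] ≈ 1.088e+16.

E[X] = 2862423051509815793 · (12/17)^{16} = 184884258895036416/17 ≈ 1.088e+16.


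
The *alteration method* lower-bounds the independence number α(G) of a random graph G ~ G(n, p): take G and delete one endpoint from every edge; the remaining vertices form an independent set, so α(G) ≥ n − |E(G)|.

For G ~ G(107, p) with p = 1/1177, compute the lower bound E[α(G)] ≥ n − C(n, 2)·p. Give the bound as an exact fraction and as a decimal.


E[|E(G)|] = C(107, 2)·p = 5671 · (1/1177) = 53/11.
E[α(G)] ≥ n − E[|E(G)|] = 107 − 53/11 = 1124/11.
Numerically: ≈ 102.181818.
(This is only a lower bound; the true E[α(G)] may be larger.)

E[α(G)] ≥ 1124/11 ≈ 102.181818.


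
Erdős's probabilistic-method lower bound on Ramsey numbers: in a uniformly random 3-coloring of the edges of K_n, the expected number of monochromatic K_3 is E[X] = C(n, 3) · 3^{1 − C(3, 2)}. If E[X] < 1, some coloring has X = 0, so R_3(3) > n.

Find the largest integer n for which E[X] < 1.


We need C(n, 3) · 3^{1 − 3} < 1, i.e. C(n, 3) < 3^{3 − 1} = 9.
Check values of n near the boundary:
  n = 3: C(3, 3) = 1; 1 < 9? YES
  n = 4: C(4, 3) = 4; 4 < 9? YES
  n = 5: C(5, 3) = 10; 10 < 9? NO
  n = 6: C(6, 3) = 20; 20 < 9? NO
  n = 7: C(7, 3) = 35; 35 < 9? NO
The largest n with C(n, 3) < 9 is n = 4 (where E[X] = 4/9 ≈ 0.4444). Hence R_3(3) > 4, i.e. R_3(3) ≥ 5.

Largest n = 4; hence R_3(3) > 4.


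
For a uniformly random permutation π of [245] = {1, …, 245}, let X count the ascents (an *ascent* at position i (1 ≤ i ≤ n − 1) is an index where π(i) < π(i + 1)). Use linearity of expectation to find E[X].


Write X = Σ X_I over i = 1, …, 244, with X_I the indicator of one ascent.
There are 244 indicators.
For each fixed i, the pair (π(i), π(i+1)) is a uniformly random ordered pair of distinct values from {1, …, 245}; by symmetry P[π(i) < π(i+1)] = 1/2.
By linearity: E[X] = 244 · (1/2) = (245 − 1) · (1/2) = 122 ≈ 122.0000.

E[X] = 122 = 122.0000.


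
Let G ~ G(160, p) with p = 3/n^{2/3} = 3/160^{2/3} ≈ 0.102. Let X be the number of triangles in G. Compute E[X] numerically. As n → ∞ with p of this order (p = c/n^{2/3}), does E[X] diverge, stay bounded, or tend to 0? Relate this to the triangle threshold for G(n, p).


Number of potential triangles: C(160, 3) = 669920.
Each occurs with probability p³ ≈ (0.102)³ ≈ 1.05469e-03.
By linearity: E[X] = C(160, 3)·p³ ≈ 669920 · 1.05469e-03 ≈ 706.556.
Since α = 2/3 < 1, p = c/n^{2/3} ≫ 1/n is above the triangle threshold p ~ 1/n. Asymptotically E[X] ~ (c³/6)·n^{3(1−α)} = (3³/6)·n^{1} → ∞; triangles are abundant w.h.p.

E[X] ≈ 706.556; in regime p = Θ(1/n^{2/3}) E[X] diverges (above the triangle threshold p ~ 1/n).


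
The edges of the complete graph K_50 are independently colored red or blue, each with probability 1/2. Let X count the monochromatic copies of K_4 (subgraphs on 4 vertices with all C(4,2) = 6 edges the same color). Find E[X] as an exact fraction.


Let X = Σ_S X_S over the C(50, 4) = 230300 subsets S of size 4, where X_S = 1 if the K_4 on S is monochromatic.
For a fixed S, the K_4 on S has C(4, 2) = 6 edges. P[all 6 edges red] = (1/2)^6, and likewise for blue, so P[monochromatic] = 2·(1/2)^6 = 2^{1 − 6} = 1/32.
Summing: E[X] = C(50, 4) · 2^{1 − 6} = 230300 · 1/32 = 57575/8.
Numerically: E[X] ≈ 7196.875.

E[X] = C(50,4)·2^(1−C(4,2)) = 57575/8 ≈ 7196.875.


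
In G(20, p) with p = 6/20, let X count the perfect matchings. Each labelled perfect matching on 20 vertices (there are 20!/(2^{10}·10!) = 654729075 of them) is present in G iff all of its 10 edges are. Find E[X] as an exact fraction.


K_20 has 20!/(2^{10}·10!) = 654729075 labelled perfect matchings.
For each such perfect matching H, let X_H = 1 if all 10 edges of H are present in G. Then P[X_H = 1] = p^{10} = (3/10)^{10} = 59049/10000000000.
Summing the indicators: E[X] = Σ_H E[X_H] = 654729075 · p^{10} = 654729075 · 59049/10000000000 = 1546443885987/400000000.
Numerically: E[X] ≈ 3866.

E[X] = 654729075 · (3/10)^{10} = 1546443885987/400000000 ≈ 3866.


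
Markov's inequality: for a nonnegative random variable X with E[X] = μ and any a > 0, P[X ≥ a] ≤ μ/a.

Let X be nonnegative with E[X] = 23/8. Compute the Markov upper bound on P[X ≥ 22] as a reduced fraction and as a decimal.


μ = E[X] = 23/8, a = 22.
Markov: P[X ≥ 22] ≤ μ/a = (23/8)/22 = 23/176.
Numerically: ≈ 0.130682.
(Since a = 22 > μ = 2.875000, the bound 23/176 is < 1 and informative.)

P[X ≥ 22] ≤ 23/176 ≈ 0.130682.


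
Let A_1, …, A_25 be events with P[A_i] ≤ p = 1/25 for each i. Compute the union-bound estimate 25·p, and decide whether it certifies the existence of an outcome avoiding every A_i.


Union bound: P[∪_{i=1}^{25} A_i] ≤ Σ_i P[A_i] ≤ 25·p = 25·(1/25) = 1.
Numerically: 1 ≈ 1.00000.
Is 1 < 1? NO.
Since the bound 1 is ≥ 1, the union bound is uninformative here; it does NOT by itself certify existence.

25·p = 1 ≈ 1.00000; existence NOT certified by the union bound.


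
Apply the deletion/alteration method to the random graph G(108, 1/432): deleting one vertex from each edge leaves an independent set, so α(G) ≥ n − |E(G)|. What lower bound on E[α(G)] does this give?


E[|E(G)|] = C(108, 2)·p = 5778 · (1/432) = 107/8.
E[α(G)] ≥ n − E[|E(G)|] = 108 − 107/8 = 757/8.
Numerically: ≈ 94.62500.
(This is only a lower bound; the true E[α(G)] may be larger.)

E[α(G)] ≥ 757/8 ≈ 94.62500.


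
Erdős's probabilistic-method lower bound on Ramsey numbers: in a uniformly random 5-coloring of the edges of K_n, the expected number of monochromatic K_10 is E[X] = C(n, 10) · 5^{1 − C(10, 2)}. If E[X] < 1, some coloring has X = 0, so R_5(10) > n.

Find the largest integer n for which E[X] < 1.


We need C(n, 10) · 5^{1 − 45} < 1, i.e. C(n, 10) < 5^{45 − 1} = 5684341886080801486968994140625.
Check values of n near the boundary:
  n = 5390: C(5390, 10) = 5655833965919099070255434039753; 5655833965919099070255434039753 < 5684341886080801486968994140625? YES
  n = 5391: C(5391, 10) = 5666344714787188828795213697883; 5666344714787188828795213697883 < 5684341886080801486968994140625? YES
  n = 5392: C(5392, 10) = 5676873040158402483252283957448; 5676873040158402483252283957448 < 5684341886080801486968994140625? YES
  n = 5393: C(5393, 10) = 5687418968154238267170642278008; 5687418968154238267170642278008 < 5684341886080801486968994140625? NO
  n = 5394: C(5394, 10) = 5697982524930156243149785372878; 5697982524930156243149785372878 < 5684341886080801486968994140625? NO
The largest n with C(n, 10) < 5684341886080801486968994140625 is n = 5392 (where E[X] = 5676873040158402483252283957448/5684341886080801486968994140625 ≈ 0.999). Hence R_5(10) > 5392, i.e. R_5(10) ≥ 5393.

Largest n = 5392; hence R_5(10) > 5392.


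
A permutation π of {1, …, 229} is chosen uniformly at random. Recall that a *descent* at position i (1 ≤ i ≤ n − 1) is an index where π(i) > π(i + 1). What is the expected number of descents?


Write X = Σ X_I over i = 1, …, 228, with X_I the indicator of one descent.
There are 228 indicators.
For each fixed i, the pair (π(i), π(i+1)) is a uniformly random ordered pair of distinct values from {1, …, 229}; by symmetry P[π(i) > π(i+1)] = 1/2.
By linearity: E[X] = 228 · (1/2) = (229 − 1) · (1/2) = 114 ≈ 114.0000.

E[X] = 114 = 114.0000.


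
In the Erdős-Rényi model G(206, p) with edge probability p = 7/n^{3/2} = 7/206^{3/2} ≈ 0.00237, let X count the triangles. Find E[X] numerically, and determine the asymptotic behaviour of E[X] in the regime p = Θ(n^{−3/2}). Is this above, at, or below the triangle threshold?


Number of potential triangles: C(206, 3) = 1435820.
Each occurs with probability p³ ≈ (0.00237)³ ≈ 1.32706e-08.
By linearity: E[X] = C(206, 3)·p³ ≈ 1435820 · 1.32706e-08 ≈ 0.019.
Since α = 3/2 > 1, p = c/n^{3/2} = o(1/n) is below the triangle threshold p ~ 1/n. Asymptotically E[X] ~ (c³/6)·n^{3(1−α)} = (7³/6)·n^{-1.5} → 0, so by Markov's inequality G has no triangles w.h.p.

E[X] ≈ 0.019; in regime p = Θ(1/n^{3/2}) E[X] tends to 0 (below the triangle threshold p ~ 1/n).


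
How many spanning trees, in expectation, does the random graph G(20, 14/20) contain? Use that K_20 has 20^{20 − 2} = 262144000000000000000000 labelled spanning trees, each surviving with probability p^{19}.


K_20 has 20^{20 − 2} = 262144000000000000000000 labelled spanning trees.
For each such spanning tree H, let X_H = 1 if all 19 edges of H are present in G. Then P[X_H = 1] = p^{19} = (7/10)^{19} = 11398895185373143/10000000000000000000.
By linearity of expectation: E[X] = Σ_H E[X_H] = 262144000000000000000000 · p^{19} = 262144000000000000000000 · 11398895185373143/10000000000000000000 = 1494075989737228599296/5.
Numerically: E[X] ≈ 2.9882e+20.

E[X] = 262144000000000000000000 · (7/10)^{19} = 1494075989737228599296/5 ≈ 2.9882e+20.


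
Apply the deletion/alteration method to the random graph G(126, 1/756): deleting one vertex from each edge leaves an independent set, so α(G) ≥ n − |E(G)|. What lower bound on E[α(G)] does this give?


E[|E(G)|] = C(126, 2)·p = 7875 · (1/756) = 125/12.
E[α(G)] ≥ n − E[|E(G)|] = 126 − 125/12 = 1387/12.
Numerically: ≈ 115.5833.
(This is only a lower bound; the true E[α(G)] may be larger.)

E[α(G)] ≥ 1387/12 ≈ 115.5833.


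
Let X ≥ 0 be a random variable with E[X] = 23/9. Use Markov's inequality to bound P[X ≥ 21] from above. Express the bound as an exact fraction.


μ = E[X] = 23/9, a = 21.
Markov: P[X ≥ 21] ≤ μ/a = (23/9)/21 = 23/189.
Numerically: ≈ 0.122.
(Since a = 21 > μ = 2.556, the bound 23/189 is < 1 and informative.)

P[X ≥ 21] ≤ 23/189 ≈ 0.122.


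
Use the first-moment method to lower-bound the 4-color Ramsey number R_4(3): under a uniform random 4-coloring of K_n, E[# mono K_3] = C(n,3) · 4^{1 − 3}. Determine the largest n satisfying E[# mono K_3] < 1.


We need C(n, 3) · 4^{1 − 3} < 1, i.e. C(n, 3) < 4^{3 − 1} = 16.
Check values of n near the boundary:
  n = 3: C(3, 3) = 1; 1 < 16? YES
  n = 4: C(4, 3) = 4; 4 < 16? YES
  n = 5: C(5, 3) = 10; 10 < 16? YES
  n = 6: C(6, 3) = 20; 20 < 16? NO
  n = 7: C(7, 3) = 35; 35 < 16? NO
The largest n with C(n, 3) < 16 is n = 5 (where E[X] = 5/8 ≈ 0.6250000). Hence R_4(3) > 5, i.e. R_4(3) ≥ 6.

Largest n = 5; hence R_4(3) > 5.


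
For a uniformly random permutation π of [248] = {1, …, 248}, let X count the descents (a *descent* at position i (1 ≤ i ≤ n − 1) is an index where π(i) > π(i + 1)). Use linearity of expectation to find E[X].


Write X = Σ X_I over i = 1, …, 247, with X_I the indicator of one descent.
There are 247 indicators.
For each fixed i, the pair (π(i), π(i+1)) is a uniformly random ordered pair of distinct values from {1, …, 248}; by symmetry P[π(i) > π(i+1)] = 1/2.
By linearity: E[X] = 247 · (1/2) = (248 − 1) · (1/2) = 247/2 ≈ 123.500.

E[X] = 247/2 = 123.500.


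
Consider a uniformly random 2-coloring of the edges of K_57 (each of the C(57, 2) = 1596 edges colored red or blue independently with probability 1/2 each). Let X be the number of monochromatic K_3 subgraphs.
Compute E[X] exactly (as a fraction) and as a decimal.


Let X = Σ_S X_S over the C(57, 3) = 29260 subsets S of size 3, where X_S = 1 if the K_3 on S is monochromatic.
For a fixed S, the K_3 on S has C(3, 2) = 3 edges. P[all 3 edges red] = (1/2)^3, and likewise for blue, so P[monochromatic] = 2·(1/2)^3 = 2^{1 − 3} = 1/4.
Summing: E[X] = C(57, 3) · 2^{1 − 3} = 29260 · 1/4 = 7315.
Numerically: E[X] ≈ 7315.00000.

E[X] = C(57,3)·2^(1−C(3,2)) = 7315 ≈ 7315.00000.


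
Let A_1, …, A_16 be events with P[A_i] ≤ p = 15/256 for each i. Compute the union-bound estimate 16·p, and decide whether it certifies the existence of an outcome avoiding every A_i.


Union bound: P[∪_{i=1}^{16} A_i] ≤ Σ_i P[A_i] ≤ 16·p = 16·(15/256) = 15/16.
Numerically: 15/16 ≈ 0.93750.
Is 15/16 < 1? YES.
Since P[∪ A_i] ≤ 15/16 < 1, the complement has P[∩ A_i^c] ≥ 1 − 15/16 = 1/16 > 0, so some outcome avoids every A_i.

16·p = 15/16 ≈ 0.93750; existence CERTIFIED by the union bound.


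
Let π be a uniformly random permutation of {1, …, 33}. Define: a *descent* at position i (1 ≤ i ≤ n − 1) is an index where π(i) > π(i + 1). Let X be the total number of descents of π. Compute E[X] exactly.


Write X = Σ X_I over i = 1, …, 32, with X_I the indicator of one descent.
There are 32 indicators.
For each fixed i, the pair (π(i), π(i+1)) is a uniformly random ordered pair of distinct values from {1, …, 33}; by symmetry P[π(i) > π(i+1)] = 1/2.
By linearity: E[X] = 32 · (1/2) = (33 − 1) · (1/2) = 16 ≈ 16.000.

E[X] = 16 = 16.000.


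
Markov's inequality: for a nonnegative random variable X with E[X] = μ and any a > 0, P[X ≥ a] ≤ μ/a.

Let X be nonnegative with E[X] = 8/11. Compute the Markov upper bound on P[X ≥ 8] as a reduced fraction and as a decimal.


μ = E[X] = 8/11, a = 8.
Markov: P[X ≥ 8] ≤ μ/a = (8/11)/8 = 1/11.
Numerically: ≈ 0.0909.
(Since a = 8 > μ = 0.7273, the bound 1/11 is < 1 and informative.)

P[X ≥ 8] ≤ 1/11 ≈ 0.0909.


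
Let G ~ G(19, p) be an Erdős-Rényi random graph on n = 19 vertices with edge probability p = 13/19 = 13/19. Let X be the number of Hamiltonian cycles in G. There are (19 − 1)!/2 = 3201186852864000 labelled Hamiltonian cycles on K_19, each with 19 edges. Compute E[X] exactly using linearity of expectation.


K_19 has (19 − 1)!/2 = 3201186852864000 labelled Hamiltonian cycles.
For each such Hamiltonian cycle H, let X_H = 1 if all 19 edges of H are present in G. Then P[X_H = 1] = p^{19} = (13/19)^{19} = 1461920290375446110677/1978419655660313589123979.
By linearity: E[X] = Σ_H E[X_H] = 3201186852864000 · p^{19} = 3201186852864000 · 1461920290375446110677/1978419655660313589123979 = 4679880013484999364018134658428928000/1978419655660313589123979.
Numerically: E[X] ≈ 2.37e+12.

E[X] = 3201186852864000 · (13/19)^{19} = 4679880013484999364018134658428928000/1978419655660313589123979 ≈ 2.37e+12.


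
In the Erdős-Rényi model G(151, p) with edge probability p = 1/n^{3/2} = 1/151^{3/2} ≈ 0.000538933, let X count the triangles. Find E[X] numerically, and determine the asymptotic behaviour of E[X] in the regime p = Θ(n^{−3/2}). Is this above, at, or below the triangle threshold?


Number of potential triangles: C(151, 3) = 562475.
Each occurs with probability p³ ≈ (0.000538933)³ ≈ 1.56532217e-10.
By linearity: E[X] = C(151, 3)·p³ ≈ 562475 · 1.56532217e-10 ≈ 0.000088.
Since α = 3/2 > 1, p = c/n^{3/2} = o(1/n) is below the triangle threshold p ~ 1/n. Asymptotically E[X] ~ (c³/6)·n^{3(1−α)} = (1³/6)·n^{-1.5} → 0, so by Markov's inequality G has no triangles w.h.p.

E[X] ≈ 0.000088; in regime p = Θ(1/n^{3/2}) E[X] tends to 0 (below the triangle threshold p ~ 1/n).


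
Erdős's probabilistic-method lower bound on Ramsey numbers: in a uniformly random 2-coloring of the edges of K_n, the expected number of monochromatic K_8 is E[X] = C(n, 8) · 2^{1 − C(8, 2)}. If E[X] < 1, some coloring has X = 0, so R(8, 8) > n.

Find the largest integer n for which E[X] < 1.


We need C(n, 8) · 2^{1 − 28} < 1, i.e. C(n, 8) < 2^{28 − 1} = 134217728.
Check values of n near the boundary:
  n = 36: C(36, 8) = 30260340; 30260340 < 134217728? YES
  n = 37: C(37, 8) = 38608020; 38608020 < 134217728? YES
  n = 38: C(38, 8) = 48903492; 48903492 < 134217728? YES
  n = 39: C(39, 8) = 61523748; 61523748 < 134217728? YES
  n = 40: C(40, 8) = 76904685; 76904685 < 134217728? YES
  n = 41: C(41, 8) = 95548245; 95548245 < 134217728? YES
  n = 42: C(42, 8) = 118030185; 118030185 < 134217728? YES
  n = 43: C(43, 8) = 145008513; 145008513 < 134217728? NO
The largest n with C(n, 8) < 134217728 is n = 42 (where E[X] = 118030185/134217728 ≈ 0.879393). Hence R(8, 8) > 42, i.e. R(8, 8) ≥ 43.

Largest n = 42; hence R(8, 8) > 42.


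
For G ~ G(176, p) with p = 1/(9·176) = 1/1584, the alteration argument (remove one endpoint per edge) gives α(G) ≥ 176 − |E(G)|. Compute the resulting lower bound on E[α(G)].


E[|E(G)|] = C(176, 2)·p = 15400 · (1/1584) = 175/18.
E[α(G)] ≥ n − E[|E(G)|] = 176 − 175/18 = 2993/18.
Numerically: ≈ 166.278.
(This is only a lower bound; the true E[α(G)] may be larger.)

E[α(G)] ≥ 2993/18 ≈ 166.278.


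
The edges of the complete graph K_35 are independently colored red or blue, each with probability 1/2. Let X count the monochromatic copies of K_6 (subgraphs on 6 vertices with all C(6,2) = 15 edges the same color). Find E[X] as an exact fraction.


Let X = Σ_S X_S over the C(35, 6) = 1623160 subsets S of size 6, where X_S = 1 if the K_6 on S is monochromatic.
For a fixed S, the K_6 on S has C(6, 2) = 15 edges. P[all 15 edges red] = (1/2)^15, and likewise for blue, so P[monochromatic] = 2·(1/2)^15 = 2^{1 − 15} = 1/16384.
By linearity: E[X] = C(35, 6) · 2^{1 − 15} = 1623160 · 1/16384 = 202895/2048.
Numerically: E[X] ≈ 99.06982.

E[X] = C(35,6)·2^(1−C(6,2)) = 202895/2048 ≈ 99.06982.


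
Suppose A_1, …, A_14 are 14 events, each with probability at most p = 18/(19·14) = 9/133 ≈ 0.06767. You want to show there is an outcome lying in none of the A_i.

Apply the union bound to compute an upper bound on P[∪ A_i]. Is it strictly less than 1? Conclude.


Union bound: P[∪_{i=1}^{14} A_i] ≤ Σ_i P[A_i] ≤ 14·p = 14·(9/133) = 18/19.
Numerically: 18/19 ≈ 0.94737.
Is 18/19 < 1? YES.
Since P[∪ A_i] ≤ 18/19 < 1, the complement has P[∩ A_i^c] ≥ 1 − 18/19 = 1/19 > 0, so some outcome avoids every A_i.

14·p = 18/19 ≈ 0.94737; existence CERTIFIED by the union bound.


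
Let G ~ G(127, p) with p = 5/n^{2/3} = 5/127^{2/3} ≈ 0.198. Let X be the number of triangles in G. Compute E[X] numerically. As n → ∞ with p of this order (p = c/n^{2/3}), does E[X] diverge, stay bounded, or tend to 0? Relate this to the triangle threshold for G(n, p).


Number of potential triangles: C(127, 3) = 333375.
Each occurs with probability p³ ≈ (0.198)³ ≈ 7.75002e-03.
By linearity: E[X] = C(127, 3)·p³ ≈ 333375 · 7.75002e-03 ≈ 2583.661.
Since α = 2/3 < 1, p = c/n^{2/3} ≫ 1/n is above the triangle threshold p ~ 1/n. Asymptotically E[X] ~ (c³/6)·n^{3(1−α)} = (5³/6)·n^{1} → ∞; triangles are abundant w.h.p.

E[X] ≈ 2583.661; in regime p = Θ(1/n^{2/3}) E[X] diverges (above the triangle threshold p ~ 1/n).


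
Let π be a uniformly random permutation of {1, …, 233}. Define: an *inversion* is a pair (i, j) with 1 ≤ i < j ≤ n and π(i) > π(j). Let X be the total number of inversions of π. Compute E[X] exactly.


Write X = Σ X_I over the C(233, 2) = 27028 pairs i < j, with X_I the indicator of one inversion.
There are 27028 indicators.
For each fixed pair i < j, the values π(i) and π(j) are two distinct elements of {1, …, 233} in uniformly random order; by symmetry P[π(i) > π(j)] = 1/2.
By linearity: E[X] = 27028 · (1/2) = C(233, 2) · (1/2) = 27028/2 = 13514 ≈ 13514.00000.

E[X] = 13514 = 13514.00000.


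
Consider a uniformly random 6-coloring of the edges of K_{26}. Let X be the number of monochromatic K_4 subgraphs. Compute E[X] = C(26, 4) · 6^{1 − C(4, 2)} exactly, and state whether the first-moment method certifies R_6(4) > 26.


E[X] = C(26, 4) · 6^{1 − 6} = 14950 · 6^{−5} = 14950/7776.
As a reduced fraction: E[X] = 7475/3888 ≈ 1.923.
Is E[X] < 1? NO.
Since E[X] ≥ 1, the first-moment bound is inconclusive at n = 26; it does NOT by itself certify R_6(4) > 26.

E[X] = 7475/3888 ≈ 1.923; E[X] ≥ 1; first-moment method inconclusive here.


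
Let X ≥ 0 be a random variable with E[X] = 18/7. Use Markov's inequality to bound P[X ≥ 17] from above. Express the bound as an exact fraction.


μ = E[X] = 18/7, a = 17.
Markov: P[X ≥ 17] ≤ μ/a = (18/7)/17 = 18/119.
Numerically: ≈ 0.151.
(Since a = 17 > μ = 2.571, the bound 18/119 is < 1 and informative.)

P[X ≥ 17] ≤ 18/119 ≈ 0.151.


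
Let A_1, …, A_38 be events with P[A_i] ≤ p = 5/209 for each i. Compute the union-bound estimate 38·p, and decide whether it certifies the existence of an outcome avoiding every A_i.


Union bound: P[∪_{i=1}^{38} A_i] ≤ Σ_i P[A_i] ≤ 38·p = 38·(5/209) = 10/11.
Numerically: 10/11 ≈ 0.9090909.
Is 10/11 < 1? YES.
Since P[∪ A_i] ≤ 10/11 < 1, the complement has P[∩ A_i^c] ≥ 1 − 10/11 = 1/11 > 0, so some outcome avoids every A_i.

38·p = 10/11 ≈ 0.9090909; existence CERTIFIED by the union bound.


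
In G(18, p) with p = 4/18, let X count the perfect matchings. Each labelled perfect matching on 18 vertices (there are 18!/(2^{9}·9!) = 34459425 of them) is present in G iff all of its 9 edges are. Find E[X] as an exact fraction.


K_18 has 18!/(2^{9}·9!) = 34459425 labelled perfect matchings.
For each such perfect matching H, let X_H = 1 if all 9 edges of H are present in G. Then P[X_H = 1] = p^{9} = (2/9)^{9} = 512/387420489.
Summing the indicators: E[X] = Σ_H E[X_H] = 34459425 · p^{9} = 34459425 · 512/387420489 = 217817600/4782969.
Numerically: E[X] ≈ 45.5.

E[X] = 34459425 · (2/9)^{9} = 217817600/4782969 ≈ 45.5.


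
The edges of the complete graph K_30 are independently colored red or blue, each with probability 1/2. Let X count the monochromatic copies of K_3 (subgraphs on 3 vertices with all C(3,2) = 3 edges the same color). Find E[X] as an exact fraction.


Let X = Σ_S X_S over the C(30, 3) = 4060 subsets S of size 3, where X_S = 1 if the K_3 on S is monochromatic.
For a fixed S, the K_3 on S has C(3, 2) = 3 edges. P[all 3 edges red] = (1/2)^3, and likewise for blue, so P[monochromatic] = 2·(1/2)^3 = 2^{1 − 3} = 1/4.
By linearity of expectation: E[X] = C(30, 3) · 2^{1 − 3} = 4060 · 1/4 = 1015.
Numerically: E[X] ≈ 1015.000.

E[X] = C(30,3)·2^(1−C(3,2)) = 1015 ≈ 1015.000.


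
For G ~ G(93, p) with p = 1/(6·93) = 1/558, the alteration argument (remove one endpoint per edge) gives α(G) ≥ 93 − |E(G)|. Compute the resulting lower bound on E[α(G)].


E[|E(G)|] = C(93, 2)·p = 4278 · (1/558) = 23/3.
E[α(G)] ≥ n − E[|E(G)|] = 93 − 23/3 = 256/3.
Numerically: ≈ 85.3333.
(This is only a lower bound; the true E[α(G)] may be larger.)

E[α(G)] ≥ 256/3 ≈ 85.3333.


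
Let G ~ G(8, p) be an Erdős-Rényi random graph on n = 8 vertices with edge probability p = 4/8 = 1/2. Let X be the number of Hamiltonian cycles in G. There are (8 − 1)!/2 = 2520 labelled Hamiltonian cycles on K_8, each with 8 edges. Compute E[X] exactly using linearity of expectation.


K_8 has (8 − 1)!/2 = 2520 labelled Hamiltonian cycles.
For each such Hamiltonian cycle H, let X_H = 1 if all 8 edges of H are present in G. Then P[X_H = 1] = p^{8} = (1/2)^{8} = 1/256.
By linearity of expectation: E[X] = Σ_H E[X_H] = 2520 · p^{8} = 2520 · 1/256 = 315/32.
Numerically: E[X] ≈ 9.844.

E[X] = 2520 · (1/2)^{8} = 315/32 ≈ 9.844.


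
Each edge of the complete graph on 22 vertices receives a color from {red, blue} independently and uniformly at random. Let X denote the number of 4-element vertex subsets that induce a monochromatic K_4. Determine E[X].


Let X = Σ_S X_S over the C(22, 4) = 7315 subsets S of size 4, where X_S = 1 if the K_4 on S is monochromatic.
For a fixed S, the K_4 on S has C(4, 2) = 6 edges. P[all 6 edges red] = (1/2)^6, and likewise for blue, so P[monochromatic] = 2·(1/2)^6 = 2^{1 − 6} = 1/32.
Summing: E[X] = C(22, 4) · 2^{1 − 6} = 7315 · 1/32 = 7315/32.
Numerically: E[X] ≈ 228.594.

E[X] = C(22,4)·2^(1−C(4,2)) = 7315/32 ≈ 228.594.


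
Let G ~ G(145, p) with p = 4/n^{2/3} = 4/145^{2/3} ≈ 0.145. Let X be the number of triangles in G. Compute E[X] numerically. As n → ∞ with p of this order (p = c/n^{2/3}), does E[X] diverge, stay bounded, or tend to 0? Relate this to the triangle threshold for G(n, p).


Number of potential triangles: C(145, 3) = 497640.
Each occurs with probability p³ ≈ (0.145)³ ≈ 3.04400e-03.
By linearity: E[X] = C(145, 3)·p³ ≈ 497640 · 3.04400e-03 ≈ 1514.814.
Since α = 2/3 < 1, p = c/n^{2/3} ≫ 1/n is above the triangle threshold p ~ 1/n. Asymptotically E[X] ~ (c³/6)·n^{3(1−α)} = (4³/6)·n^{1} → ∞; triangles are abundant w.h.p.

E[X] ≈ 1514.814; in regime p = Θ(1/n^{2/3}) E[X] diverges (above the triangle threshold p ~ 1/n).


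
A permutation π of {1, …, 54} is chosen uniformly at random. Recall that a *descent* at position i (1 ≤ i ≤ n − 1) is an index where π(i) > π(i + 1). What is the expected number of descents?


Write X = Σ X_I over i = 1, …, 53, with X_I the indicator of one descent.
There are 53 indicators.
For each fixed i, the pair (π(i), π(i+1)) is a uniformly random ordered pair of distinct values from {1, …, 54}; by symmetry P[π(i) > π(i+1)] = 1/2.
By linearity: E[X] = 53 · (1/2) = (54 − 1) · (1/2) = 53/2 ≈ 26.50000.

E[X] = 53/2 = 26.50000.


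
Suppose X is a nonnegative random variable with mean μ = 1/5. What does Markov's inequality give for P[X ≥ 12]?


μ = E[X] = 1/5, a = 12.
Markov: P[X ≥ 12] ≤ μ/a = (1/5)/12 = 1/60.
Numerically: ≈ 0.01667.
(Since a = 12 > μ = 0.20000, the bound 1/60 is < 1 and informative.)

P[X ≥ 12] ≤ 1/60 ≈ 0.01667.


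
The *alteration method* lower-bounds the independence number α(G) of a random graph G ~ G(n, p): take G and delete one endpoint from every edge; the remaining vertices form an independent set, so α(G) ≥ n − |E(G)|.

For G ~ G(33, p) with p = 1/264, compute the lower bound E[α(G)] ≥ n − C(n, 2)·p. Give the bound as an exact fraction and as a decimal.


E[|E(G)|] = C(33, 2)·p = 528 · (1/264) = 2.
E[α(G)] ≥ n − E[|E(G)|] = 33 − 2 = 31.
Numerically: ≈ 31.00000.
(This is only a lower bound; the true E[α(G)] may be larger.)

E[α(G)] ≥ 31 ≈ 31.00000.


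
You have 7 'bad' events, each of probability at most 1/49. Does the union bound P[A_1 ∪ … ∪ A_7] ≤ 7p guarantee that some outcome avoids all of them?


Union bound: P[∪_{i=1}^{7} A_i] ≤ Σ_i P[A_i] ≤ 7·p = 7·(1/49) = 1/7.
Numerically: 1/7 ≈ 0.14286.
Is 1/7 < 1? YES.
Since P[∪ A_i] ≤ 1/7 < 1, the complement has P[∩ A_i^c] ≥ 1 − 1/7 = 6/7 > 0, so some outcome avoids every A_i.

7·p = 1/7 ≈ 0.14286; existence CERTIFIED by the union bound.


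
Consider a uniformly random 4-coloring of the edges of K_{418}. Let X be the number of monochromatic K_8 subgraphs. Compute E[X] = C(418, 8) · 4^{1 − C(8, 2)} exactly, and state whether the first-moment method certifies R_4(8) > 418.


E[X] = C(418, 8) · 4^{1 − 28} = 21608403021078588 · 4^{−27} = 21608403021078588/18014398509481984.
As a reduced fraction: E[X] = 5402100755269647/4503599627370496 ≈ 1.200.
Is E[X] < 1? NO.
Since E[X] ≥ 1, the first-moment bound is inconclusive at n = 418; it does NOT by itself certify R_4(8) > 418.

E[X] = 5402100755269647/4503599627370496 ≈ 1.200; E[X] ≥ 1; first-moment method inconclusive here.
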